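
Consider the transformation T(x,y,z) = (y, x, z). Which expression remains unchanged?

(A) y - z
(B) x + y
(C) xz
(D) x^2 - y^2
B

Apply T(x,y,z) = (y, x, z) to each option, i.e. replace (x, y, z) by the transformed coordinates.
Substitute the transformed coordinates into each option and compare with the original:
(A) y - z  ->  (x) - (z) = x - z   [differs from y - z: not invariant]
(B) x + y  ->  (y) + (x) = x + y   [equals x + y: invariant]
(C) xz  ->  (y)(z) = yz   [differs from xz: not invariant]
(D) x^2 - y^2  ->  (y)^2 - (x)^2 = -x^2 + y^2   [differs from x^2 - y^2: not invariant]

Only option (B), x + y, is unchanged by the transformation.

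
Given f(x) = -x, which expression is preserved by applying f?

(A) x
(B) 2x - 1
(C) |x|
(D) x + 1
C

For f(x) = -x:
Applying f replaces x by -x. Since |-x| = |x|, the absolute value is unchanged by f, whereas x -> -x, 2x - 1 -> -2x - 1 and x + 1 -> -x + 1 all change.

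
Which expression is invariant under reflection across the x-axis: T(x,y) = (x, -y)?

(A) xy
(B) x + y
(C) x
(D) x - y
C

The map is reflection across the x-axis: T(x,y) = (x, -y).
Substitute the transformed coordinates into each option and compare with the original:
(A) xy  ->  (x)(-y) = -xy   [differs from xy: not invariant]
(B) x + y  ->  (x) + (-y) = x - y   [differs from x + y: not invariant]
(C) x  ->  (x) = x   [equals x: invariant]
(D) x - y  ->  (x) - (-y) = x + y   [differs from x - y: not invariant]

Only option (C), x, is unchanged by the transformation.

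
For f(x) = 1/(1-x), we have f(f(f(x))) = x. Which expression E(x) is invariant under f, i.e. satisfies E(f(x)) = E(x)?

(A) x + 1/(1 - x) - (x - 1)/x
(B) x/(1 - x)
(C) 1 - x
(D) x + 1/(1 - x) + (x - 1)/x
D

Replace x by f(x) = 1/(1 - x) in each option and simplify. As a quick numerical cross-check, also compare E(3) with E(f(3)) = E(-1/2).

(A) x + 1/(1 - x) - (x - 1)/x  ->  (1/(1 - x)) + 1/(1 - (1/(1 - x))) - ((1/(1 - x)) - 1)/(1/(1 - x)) = (x^2(1 - x) - x + (x - 1)^2)/(x(x - 1)); check: E(3) = 11/6 but E(-1/2) = -17/6.   [not invariant]
(B) x/(1 - x)  ->  (1/(1 - x))/(1 - (1/(1 - x))) = -1/x; check: E(3) = -3/2 but E(-1/2) = -1/3.   [not invariant]
(C) 1 - x  ->  1 - (1/(1 - x)) = x/(x - 1); check: E(3) = -2 but E(-1/2) = 3/2.   [not invariant]
(D) x + 1/(1 - x) + (x - 1)/x  ->  (1/(1 - x)) + 1/(1 - (1/(1 - x))) + ((1/(1 - x)) - 1)/(1/(1 - x)), which simplifies back to x + 1/(1 - x) + (x - 1)/x; check: E(3) = 19/6, E(-1/2) = 19/6.   [invariant]

Only (D) is unchanged. Indeed f(f(x)) = 1/(1 - 1/(1-x)) = (1-x)/(-x) = (x-1)/x, so E(x) = x + f(x) + f(f(x)) is the sum over the whole 3-cycle; applying f just permutes the three terms cyclically (x -> f(x) -> f(f(x)) -> x), leaving the sum unchanged.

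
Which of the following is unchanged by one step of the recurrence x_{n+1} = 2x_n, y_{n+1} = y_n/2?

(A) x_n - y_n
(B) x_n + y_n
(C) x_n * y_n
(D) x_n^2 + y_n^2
C

For the recurrence x_{n+1} = 2x_n, y_{n+1} = y_n/2:

x_{n+1} * y_{n+1} = (2x_n) * (y_n/2) = x_n * y_n
The product is conserved.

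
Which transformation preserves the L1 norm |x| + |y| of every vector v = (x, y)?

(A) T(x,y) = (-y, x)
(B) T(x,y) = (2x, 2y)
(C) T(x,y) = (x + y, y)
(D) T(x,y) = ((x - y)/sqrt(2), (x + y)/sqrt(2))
A

A transformation preserves a norm if ||T(v)|| = ||v|| for every v; a single vector where the norm changes rules an option out.

(A) T(x,y) = (-y, x): preserves the norm -- it only permutes the coordinates and/or flips signs, which leaves |x| + |y| unchanged.
(B) T(x,y) = (2x, 2y): v = (1, 0) has norm |1| + |0| = 1, but T(v) = (2, 0) has norm 2 -- not preserved.
(C) T(x,y) = (x + y, y): v = (0, 1) has norm |0| + |1| = 1, but T(v) = (1, 1) has norm 2 -- not preserved.
(D) T(x,y) = ((x - y)/sqrt(2), (x + y)/sqrt(2)): v = (1, 0) has norm |1| + |0| = 1, but T(v) = (sqrt(2)/2, sqrt(2)/2) has norm sqrt(2) -- not preserved.

Therefore the answer is (A).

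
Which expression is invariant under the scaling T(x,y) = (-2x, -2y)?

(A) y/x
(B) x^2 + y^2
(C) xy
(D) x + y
A

Under the uniform scaling T(x,y) = (-2x, -2y):
Substitute the transformed coordinates into each option and compare with the original:
(A) y/x  ->  (-2y)/(-2x) = y/x   [equals y/x: invariant]
(B) x^2 + y^2  ->  (-2x)^2 + (-2y)^2 = 4x^2 + 4y^2   [differs from x^2 + y^2: not invariant]
(C) xy  ->  (-2x)(-2y) = 4xy   [differs from xy: not invariant]
(D) x + y  ->  (-2x) + (-2y) = -2x - 2y   [differs from x + y: not invariant]

Only option (A), y/x, is unchanged by the transformation.
The common factor -2 cancels in a ratio of coordinates, while sums, products and sums of squares pick up factors of -2 or 4.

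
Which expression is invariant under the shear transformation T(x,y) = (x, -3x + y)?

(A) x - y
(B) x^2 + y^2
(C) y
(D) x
D

Under the shear T(x,y) = (x, -3x + y):
Substitute the transformed coordinates into each option and compare with the original:
(A) x - y  ->  (x) - (-3x + y) = 4x - y   [differs from x - y: not invariant]
(B) x^2 + y^2  ->  (x)^2 + (-3x + y)^2 = 10x^2 - 6xy + y^2   [differs from x^2 + y^2: not invariant]
(C) y  ->  (-3x + y) = -3x + y   [differs from y: not invariant]
(D) x  ->  (x) = x   [equals x: invariant]

Only option (D), x, is unchanged by the transformation.
A vertical shear moves points parallel to the y-axis, so the x-coordinate (and any function of x alone) is unchanged.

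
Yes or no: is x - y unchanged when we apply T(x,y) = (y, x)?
No

Substitute T(x,y) = (y, x) into the expression and compare with the original.

Original: x - y
After applying T: (y) - (x) = -x + y

This differs from the original x - y (difference: -2x + 2y), so the expression is NOT invariant.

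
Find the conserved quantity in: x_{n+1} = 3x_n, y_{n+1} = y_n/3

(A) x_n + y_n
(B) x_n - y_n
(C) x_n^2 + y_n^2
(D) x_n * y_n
D

For the recurrence x_{n+1} = 3x_n, y_{n+1} = y_n/3:

x_{n+1} * y_{n+1} = (3x_n) * (y_n/3) = x_n * y_n
The product is conserved.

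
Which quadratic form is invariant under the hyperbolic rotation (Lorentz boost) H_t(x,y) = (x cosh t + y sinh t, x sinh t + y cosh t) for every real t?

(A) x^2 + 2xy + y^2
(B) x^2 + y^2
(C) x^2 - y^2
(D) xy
C

Write x' = x cosh t + y sinh t, y' = x sinh t + y cosh t and substitute into each option:
(A) x^2 + 2xy + y^2: (x' + y')^2 with x' + y' = (x + y)(cosh t + sinh t) = (x + y)e^t, so it becomes (x + y)^2 e^(2t)   [not invariant for t != 0]
(B) x^2 + y^2: (x cosh t + y sinh t)^2 + (x sinh t + y cosh t)^2 = (x^2 + y^2)(cosh^2 t + sinh^2 t) + 4xy sinh t cosh t = (x^2 + y^2) cosh 2t + 2xy sinh 2t   [not invariant for t != 0]
(C) x^2 - y^2: (x cosh t + y sinh t)^2 - (x sinh t + y cosh t)^2 = x^2(cosh^2 t - sinh^2 t) + 2xy(cosh t sinh t - sinh t cosh t) + y^2(sinh^2 t - cosh^2 t) = x^2 - y^2   [invariant, using cosh^2 t - sinh^2 t = 1]
(D) xy: (x cosh t + y sinh t)(x sinh t + y cosh t) = xy(cosh^2 t + sinh^2 t) + (x^2 + y^2) sinh t cosh t = xy cosh 2t + (x^2 + y^2)(sinh 2t)/2   [not invariant for t != 0]

Only (C) x^2 - y^2 is unchanged; it is the Minkowski form preserved by Lorentz boosts, just as x^2 + y^2 is preserved by ordinary rotations.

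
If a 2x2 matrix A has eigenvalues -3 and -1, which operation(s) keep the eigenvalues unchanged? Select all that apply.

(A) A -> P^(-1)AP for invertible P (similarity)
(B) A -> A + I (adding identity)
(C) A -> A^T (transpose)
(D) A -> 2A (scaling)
A and C

Eigenvalues are preserved by:
1. Similarity transformations: A -> P^(-1)AP (same characteristic polynomial)
2. Transpose: A^T has the same eigenvalues as A

Eigenvalues are NOT preserved by:
- Adding identity: eigenvalues become -3+1, -1+1
- Scaling: eigenvalues become -6, -2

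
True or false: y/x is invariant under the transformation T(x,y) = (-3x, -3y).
True

Substitute T(x,y) = (-3x, -3y) into the expression and compare with the original.

Original: y/x
After applying T: (-3y)/(-3x) = y/x

This is identical to the original y/x, so the expression is invariant.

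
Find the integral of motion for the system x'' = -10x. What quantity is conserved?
E = (x')^2 + 10x^2

Multiply the equation by x':
x' * x'' = -10x * x'
The left side is d/dt[(x')^2/2] and the right side is d/dt[-10x^2/2], so
d/dt[(x')^2/2 + 10x^2/2] = 0, i.e. (x')^2/2 + 10x^2/2 = constant.
Multiplying by 2, the integral of motion is E = (x')^2 + 10x^2.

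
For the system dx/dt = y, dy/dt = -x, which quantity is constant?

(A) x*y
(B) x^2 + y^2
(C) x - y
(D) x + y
B

A first integral I satisfies dI/dt = 0 along every solution. Differentiate each option and use the equation of motion:
(A) d/dt[x*y] = (dx/dt)y + x(dy/dt) = y^2 - x^2, not identically 0
(B) d/dt[x^2 + y^2] = 2x*dx/dt + 2y*dy/dt = 2x*y + 2y*(-x) = 0
(C) d/dt[x - y] = y - (-x) = x + y, not identically 0
(D) d/dt[x + y] = y + (-x) = y - x, not identically 0

Only (B) has zero time-derivative. So x^2 + y^2 (the squared radius; trajectories are circles) is the conserved quantity.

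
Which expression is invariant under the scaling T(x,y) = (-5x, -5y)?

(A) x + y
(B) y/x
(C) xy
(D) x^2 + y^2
B

Under the uniform scaling T(x,y) = (-5x, -5y):
Substitute the transformed coordinates into each option and compare with the original:
(A) x + y  ->  (-5x) + (-5y) = -5x - 5y   [differs from x + y: not invariant]
(B) y/x  ->  (-5y)/(-5x) = y/x   [equals y/x: invariant]
(C) xy  ->  (-5x)(-5y) = 25xy   [differs from xy: not invariant]
(D) x^2 + y^2  ->  (-5x)^2 + (-5y)^2 = 25x^2 + 25y^2   [differs from x^2 + y^2: not invariant]

Only option (B), y/x, is unchanged by the transformation.
The common factor -5 cancels in a ratio of coordinates, while sums, products and sums of squares pick up factors of -5 or 25.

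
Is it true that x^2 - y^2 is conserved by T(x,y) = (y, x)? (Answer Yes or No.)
No

Substitute T(x,y) = (y, x) into the expression and compare with the original.

Original: x^2 - y^2
After applying T: (y)^2 - (x)^2 = -x^2 + y^2

This differs from the original x^2 - y^2 (difference: -2x^2 + 2y^2), so the expression is NOT invariant.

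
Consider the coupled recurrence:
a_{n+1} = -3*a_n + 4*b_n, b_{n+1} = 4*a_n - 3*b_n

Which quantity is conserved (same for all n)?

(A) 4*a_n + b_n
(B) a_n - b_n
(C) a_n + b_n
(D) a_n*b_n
C

Replace a_n by a_{n+1} = -3*a_n + 4*b_n and b_n by b_{n+1} = 4*a_n - 3*b_n in each option and simplify:
(A) 4*a_n + b_n  ->  4*(-3*a_n + 4*b_n) + (4*a_n - 3*b_n) = -8*a_n + 13*b_n   [not conserved]
(B) a_n - b_n  ->  (-3*a_n + 4*b_n) - (4*a_n - 3*b_n) = -7*a_n + 7*b_n   [not conserved]
(C) a_n + b_n  ->  (-3*a_n + 4*b_n) + (4*a_n - 3*b_n) = a_n + b_n   [conserved]
(D) a_n*b_n  ->  (-3*a_n + 4*b_n)*(4*a_n - 3*b_n) = -12*a_n^2 + 25*a_n*b_n - 12*b_n^2   [not conserved]

Only (C) a_n + b_n returns to itself after one step, so it is the conserved quantity.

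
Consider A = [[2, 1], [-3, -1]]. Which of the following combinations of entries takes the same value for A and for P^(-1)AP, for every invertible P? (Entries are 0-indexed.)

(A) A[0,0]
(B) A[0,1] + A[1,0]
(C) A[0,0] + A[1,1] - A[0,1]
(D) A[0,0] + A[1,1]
D

A[0,0] + A[1,1] is the trace of A. By the cyclic property of the trace, tr(P^(-1)AP) = tr(APP^(-1)) = tr(A), so it is the same for every matrix similar to A.

The other combinations are not similarity invariants. For example, take P = [[1, 1], [0, 1]] (det P = 1), so P^(-1) = [[1, -1], [0, 1]] and
B = P^(-1)AP = [[5, 7], [-3, -4]].
Evaluating each option on A and on B:
(A) A[0,0]: 2 for A, 5 for B -> changes
(B) A[0,1] + A[1,0]: -2 for A, 4 for B -> changes
(C) A[0,0] + A[1,1] - A[0,1]: 0 for A, -6 for B -> changes
(D) A[0,0] + A[1,1]: 1 for A, 1 for B -> unchanged

Only (D) A[0,0] + A[1,1] = 1 survives (and it does so for every P, not just this one), so it is the invariant.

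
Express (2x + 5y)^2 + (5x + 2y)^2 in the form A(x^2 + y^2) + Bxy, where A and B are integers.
29(x^2 + y^2) + 40xy

Expanding: (2x + 5y)^2 = 4x^2 + 20xy + 25y^2
(5x + 2y)^2 = 25x^2 + 20xy + 4y^2
Sum = (4+25)(x^2+y^2) + 40xy = 29(x^2 + y^2) + 40xy
This is symmetric in x and y.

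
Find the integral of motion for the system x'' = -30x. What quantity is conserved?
E = (x')^2 + 30x^2

Multiply the equation by x':
x' * x'' = -30x * x'
The left side is d/dt[(x')^2/2] and the right side is d/dt[-30x^2/2], so
d/dt[(x')^2/2 + 30x^2/2] = 0, i.e. (x')^2/2 + 30x^2/2 = constant.
Multiplying by 2, the integral of motion is E = (x')^2 + 30x^2.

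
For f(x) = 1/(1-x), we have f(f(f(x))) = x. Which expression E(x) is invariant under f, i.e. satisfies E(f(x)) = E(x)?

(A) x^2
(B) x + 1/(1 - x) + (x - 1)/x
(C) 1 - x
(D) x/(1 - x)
B

Replace x by f(x) = 1/(1 - x) in each option and simplify. As a quick numerical cross-check, also compare E(4) with E(f(4)) = E(-1/3).

(A) x^2  ->  (1/(1 - x))^2 = (x - 1)^(-2); check: E(4) = 16 but E(-1/3) = 1/9.   [not invariant]
(B) x + 1/(1 - x) + (x - 1)/x  ->  (1/(1 - x)) + 1/(1 - (1/(1 - x))) + ((1/(1 - x)) - 1)/(1/(1 - x)), which simplifies back to x + 1/(1 - x) + (x - 1)/x; check: E(4) = 53/12, E(-1/3) = 53/12.   [invariant]
(C) 1 - x  ->  1 - (1/(1 - x)) = x/(x - 1); check: E(4) = -3 but E(-1/3) = 4/3.   [not invariant]
(D) x/(1 - x)  ->  (1/(1 - x))/(1 - (1/(1 - x))) = -1/x; check: E(4) = -4/3 but E(-1/3) = -1/4.   [not invariant]

Only (B) is unchanged. Indeed f(f(x)) = 1/(1 - 1/(1-x)) = (1-x)/(-x) = (x-1)/x, so E(x) = x + f(x) + f(f(x)) is the sum over the whole 3-cycle; applying f just permutes the three terms cyclically (x -> f(x) -> f(f(x)) -> x), leaving the sum unchanged.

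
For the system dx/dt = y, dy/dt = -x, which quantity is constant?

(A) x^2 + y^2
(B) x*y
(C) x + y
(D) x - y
A

A first integral I satisfies dI/dt = 0 along every solution. Differentiate each option and use the equation of motion:
(A) d/dt[x^2 + y^2] = 2x*dx/dt + 2y*dy/dt = 2x*y + 2y*(-x) = 0
(B) d/dt[x*y] = (dx/dt)y + x(dy/dt) = y^2 - x^2, not identically 0
(C) d/dt[x + y] = y + (-x) = y - x, not identically 0
(D) d/dt[x - y] = y - (-x) = x + y, not identically 0

Only (A) has zero time-derivative. So x^2 + y^2 (the squared radius; trajectories are circles) is the conserved quantity.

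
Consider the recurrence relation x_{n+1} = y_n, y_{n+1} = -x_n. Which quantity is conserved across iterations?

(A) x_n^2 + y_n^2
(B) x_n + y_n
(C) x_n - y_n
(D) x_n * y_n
A

For the recurrence x_{n+1} = y_n, y_{n+1} = -x_n:

x_{n+1}^2 + y_{n+1}^2 = y_n^2 + (-x_n)^2 = x_n^2 + y_n^2
The sum of squares is conserved (like energy in a harmonic oscillator).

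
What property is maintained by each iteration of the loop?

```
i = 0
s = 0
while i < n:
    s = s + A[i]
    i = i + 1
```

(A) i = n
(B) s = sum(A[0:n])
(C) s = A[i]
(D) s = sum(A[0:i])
D

A loop invariant must hold before the first iteration and be re-established by every execution of the body.

(D) s = sum(A[0:i]): Initially i = 0 and s = 0 = sum of the empty slice A[0:0]. If s = sum(A[0:i]) holds at the top of an iteration, the body sets s to sum(A[0:i]) + A[i] = sum(A[0:i+1]) and then i to i+1, so s = sum(A[0:i]) holds again. At exit i = n, giving s = sum(A[0:n]).

The other options fail:
(A) i = n: false initially (i = 0); it is the exit condition, not an invariant.
(B) s = sum(A[0:n]): false before the loop (s = 0, not the full sum) -- it only becomes true at exit.
(C) s = A[i]: after the first iteration s = A[0] but i = 1, so s = A[i] compares s with the wrong element (and fails in general).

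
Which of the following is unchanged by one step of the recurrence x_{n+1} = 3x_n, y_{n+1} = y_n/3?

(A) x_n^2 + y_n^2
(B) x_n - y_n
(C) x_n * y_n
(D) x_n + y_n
C

For the recurrence x_{n+1} = 3x_n, y_{n+1} = y_n/3:

x_{n+1} * y_{n+1} = (3x_n) * (y_n/3) = x_n * y_n
The product is conserved.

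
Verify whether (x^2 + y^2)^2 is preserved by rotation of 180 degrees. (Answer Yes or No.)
Yes

Applying rotation by 180 degrees: x' = x*cos(180 degrees) - y*sin(180 degrees) = -x, y' = x*sin(180 degrees) + y*cos(180 degrees) = -y

Substituting into (x^2 + y^2)^2:
((-x)^2 + (-y)^2)^2
= x^4 + 2x^2y^2 + y^4 = (x^2 + y^2)^2

This equals the original expression (x^2 + y^2)^2, so it IS invariant.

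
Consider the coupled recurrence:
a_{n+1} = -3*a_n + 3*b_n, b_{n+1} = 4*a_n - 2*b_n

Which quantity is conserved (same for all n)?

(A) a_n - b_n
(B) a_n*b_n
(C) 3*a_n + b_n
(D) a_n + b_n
D

Replace a_n by a_{n+1} = -3*a_n + 3*b_n and b_n by b_{n+1} = 4*a_n - 2*b_n in each option and simplify:
(A) a_n - b_n  ->  (-3*a_n + 3*b_n) - (4*a_n - 2*b_n) = -7*a_n + 5*b_n   [not conserved]
(B) a_n*b_n  ->  (-3*a_n + 3*b_n)*(4*a_n - 2*b_n) = -12*a_n^2 + 18*a_n*b_n - 6*b_n^2   [not conserved]
(C) 3*a_n + b_n  ->  3*(-3*a_n + 3*b_n) + (4*a_n - 2*b_n) = -5*a_n + 7*b_n   [not conserved]
(D) a_n + b_n  ->  (-3*a_n + 3*b_n) + (4*a_n - 2*b_n) = a_n + b_n   [conserved]

Only (D) a_n + b_n returns to itself after one step, so it is the conserved quantity.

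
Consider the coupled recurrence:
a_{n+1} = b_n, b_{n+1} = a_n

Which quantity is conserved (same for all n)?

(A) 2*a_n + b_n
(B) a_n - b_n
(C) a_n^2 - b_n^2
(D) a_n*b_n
D

Replace a_n by a_{n+1} = b_n and b_n by b_{n+1} = a_n in each option and simplify:
(A) 2*a_n + b_n  ->  2*(b_n) + (a_n) = a_n + 2*b_n   [not conserved]
(B) a_n - b_n  ->  (b_n) - (a_n) = -a_n + b_n   [not conserved]
(C) a_n^2 - b_n^2  ->  (b_n)^2 - (a_n)^2 = -a_n^2 + b_n^2   [not conserved]
(D) a_n*b_n  ->  (b_n)*(a_n) = a_n*b_n   [conserved]

Only (D) a_n*b_n returns to itself after one step, so it is the conserved quantity.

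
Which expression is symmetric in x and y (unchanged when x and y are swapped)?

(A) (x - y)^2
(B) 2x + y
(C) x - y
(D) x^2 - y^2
A

A symmetric expression is unchanged when the variables are permuted; here the transformation to test is the swap (x, y) -> (y, x).
Substitute the transformed coordinates into each option and compare with the original:
(A) (x - y)^2  ->  ((y) - (x))^2 = x^2 - 2xy + y^2   [equals (x - y)^2: invariant]
(B) 2x + y  ->  2(y) + (x) = x + 2y   [differs from 2x + y: not invariant]
(C) x - y  ->  (y) - (x) = -x + y   [differs from x - y: not invariant]
(D) x^2 - y^2  ->  (y)^2 - (x)^2 = -x^2 + y^2   [differs from x^2 - y^2: not invariant]

Only option (A), (x - y)^2, is unchanged by the transformation.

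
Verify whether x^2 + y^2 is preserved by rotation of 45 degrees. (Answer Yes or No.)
Yes

Applying rotation by 45 degrees: x' = x*cos(45 degrees) - y*sin(45 degrees) = sqrt(2)x/2 - sqrt(2)y/2, y' = x*sin(45 degrees) + y*cos(45 degrees) = sqrt(2)x/2 + sqrt(2)y/2

Substituting into x^2 + y^2:
(sqrt(2)x/2 - sqrt(2)y/2)^2 + (sqrt(2)x/2 + sqrt(2)y/2)^2
= x^2 + y^2

This equals the original expression x^2 + y^2, so it IS invariant.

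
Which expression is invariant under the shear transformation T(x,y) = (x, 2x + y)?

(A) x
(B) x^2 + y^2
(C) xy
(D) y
A

Under the shear T(x,y) = (x, 2x + y):
Substitute the transformed coordinates into each option and compare with the original:
(A) x  ->  (x) = x   [equals x: invariant]
(B) x^2 + y^2  ->  (x)^2 + (2x + y)^2 = 5x^2 + 4xy + y^2   [differs from x^2 + y^2: not invariant]
(C) xy  ->  (x)(2x + y) = 2x^2 + xy   [differs from xy: not invariant]
(D) y  ->  (2x + y) = 2x + y   [differs from y: not invariant]

Only option (A), x, is unchanged by the transformation.
A vertical shear moves points parallel to the y-axis, so the x-coordinate (and any function of x alone) is unchanged.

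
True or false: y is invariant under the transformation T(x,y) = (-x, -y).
False

Substitute T(x,y) = (-x, -y) into the expression and compare with the original.

Original: y
After applying T: (-y) = -y

This differs from the original y (difference: -2y), so the expression is NOT invariant.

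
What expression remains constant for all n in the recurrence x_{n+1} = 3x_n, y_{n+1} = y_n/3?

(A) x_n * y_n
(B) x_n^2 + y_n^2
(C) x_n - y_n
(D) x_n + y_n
A

For the recurrence x_{n+1} = 3x_n, y_{n+1} = y_n/3:

x_{n+1} * y_{n+1} = (3x_n) * (y_n/3) = x_n * y_n
The product is conserved.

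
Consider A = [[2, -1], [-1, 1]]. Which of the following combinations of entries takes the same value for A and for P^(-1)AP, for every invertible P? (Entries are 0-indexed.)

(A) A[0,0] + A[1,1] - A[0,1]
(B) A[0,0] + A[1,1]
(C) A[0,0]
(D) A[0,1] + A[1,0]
B

A[0,0] + A[1,1] is the trace of A. By the cyclic property of the trace, tr(P^(-1)AP) = tr(APP^(-1)) = tr(A), so it is the same for every matrix similar to A.

The other combinations are not similarity invariants. For example, take P = [[1, 1], [0, 1]] (det P = 1), so P^(-1) = [[1, -1], [0, 1]] and
B = P^(-1)AP = [[3, 1], [-1, 0]].
Evaluating each option on A and on B:
(A) A[0,0] + A[1,1] - A[0,1]: 4 for A, 2 for B -> changes
(B) A[0,0] + A[1,1]: 3 for A, 3 for B -> unchanged
(C) A[0,0]: 2 for A, 3 for B -> changes
(D) A[0,1] + A[1,0]: -2 for A, 0 for B -> changes

Only (B) A[0,0] + A[1,1] = 3 survives (and it does so for every P, not just this one), so it is the invariant.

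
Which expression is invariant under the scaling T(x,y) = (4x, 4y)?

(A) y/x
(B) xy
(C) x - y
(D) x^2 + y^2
A

Under the uniform scaling T(x,y) = (4x, 4y):
Substitute the transformed coordinates into each option and compare with the original:
(A) y/x  ->  (4y)/(4x) = y/x   [equals y/x: invariant]
(B) xy  ->  (4x)(4y) = 16xy   [differs from xy: not invariant]
(C) x - y  ->  (4x) - (4y) = 4x - 4y   [differs from x - y: not invariant]
(D) x^2 + y^2  ->  (4x)^2 + (4y)^2 = 16x^2 + 16y^2   [differs from x^2 + y^2: not invariant]

Only option (A), y/x, is unchanged by the transformation.
The common factor 4 cancels in a ratio of coordinates, while sums, products and sums of squares pick up factors of 4 or 16.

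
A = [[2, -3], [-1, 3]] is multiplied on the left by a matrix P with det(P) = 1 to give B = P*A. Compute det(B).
3

By the multiplicative property of determinants, det(B) = det(P*A) = det(P) * det(A) = det(A),
so the determinant is invariant under multiplication by any determinant-1 matrix; we just need det(A).

det(A) = (2)(3) - (-3)(-1) = 6 - 3 = 3

Therefore det(B) = 1 * 3 = 3.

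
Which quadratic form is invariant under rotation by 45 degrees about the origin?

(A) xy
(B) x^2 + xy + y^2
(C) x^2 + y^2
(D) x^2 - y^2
C

Rotation by 45 degrees sends (x, y) to (sqrt(2)x/2 - sqrt(2)y/2, sqrt(2)x/2 + sqrt(2)y/2).
Substitute the transformed coordinates into each option and compare with the original:
(A) xy  ->  (sqrt(2)x/2 - sqrt(2)y/2)(sqrt(2)x/2 + sqrt(2)y/2) = x^2/2 - y^2/2   [differs from xy: not invariant]
(B) x^2 + xy + y^2  ->  (sqrt(2)x/2 - sqrt(2)y/2)^2 + (sqrt(2)x/2 - sqrt(2)y/2)(sqrt(2)x/2 + sqrt(2)y/2) + (sqrt(2)x/2 + sqrt(2)y/2)^2 = 3x^2/2 + y^2/2   [differs from x^2 + xy + y^2: not invariant]
(C) x^2 + y^2  ->  (sqrt(2)x/2 - sqrt(2)y/2)^2 + (sqrt(2)x/2 + sqrt(2)y/2)^2 = x^2 + y^2   [equals x^2 + y^2: invariant]
(D) x^2 - y^2  ->  (sqrt(2)x/2 - sqrt(2)y/2)^2 - (sqrt(2)x/2 + sqrt(2)y/2)^2 = -2xy   [differs from x^2 - y^2: not invariant]

Only option (C), x^2 + y^2, is unchanged by the transformation.
x^2 + y^2 is the squared distance from the origin, which rotations preserve.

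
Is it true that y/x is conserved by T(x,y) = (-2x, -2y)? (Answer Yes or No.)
Yes

Substitute T(x,y) = (-2x, -2y) into the expression and compare with the original.

Original: y/x
After applying T: (-2y)/(-2x) = y/x

This is identical to the original y/x, so the expression is invariant.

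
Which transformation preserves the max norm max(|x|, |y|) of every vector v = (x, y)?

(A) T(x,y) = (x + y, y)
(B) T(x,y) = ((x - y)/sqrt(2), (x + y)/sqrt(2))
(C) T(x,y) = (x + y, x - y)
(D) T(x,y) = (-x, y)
D

A transformation preserves a norm if ||T(v)|| = ||v|| for every v; a single vector where the norm changes rules an option out.

(A) T(x,y) = (x + y, y): v = (1, 1) has norm max(|1|, |1|) = 1, but T(v) = (2, 1) has norm 2 -- not preserved.
(B) T(x,y) = ((x - y)/sqrt(2), (x + y)/sqrt(2)): v = (1, 0) has norm max(|1|, |0|) = 1, but T(v) = (sqrt(2)/2, sqrt(2)/2) has norm sqrt(2)/2 -- not preserved.
(C) T(x,y) = (x + y, x - y): v = (1, 1) has norm max(|1|, |1|) = 1, but T(v) = (2, 0) has norm 2 -- not preserved.
(D) T(x,y) = (-x, y): preserves the norm -- it only permutes the coordinates and/or flips signs, which leaves max(|x|, |y|) unchanged.

Therefore the answer is (D).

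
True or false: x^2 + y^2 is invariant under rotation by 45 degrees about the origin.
True

Applying rotation by 45 degrees: x' = x*cos(45 degrees) - y*sin(45 degrees) = sqrt(2)x/2 - sqrt(2)y/2, y' = x*sin(45 degrees) + y*cos(45 degrees) = sqrt(2)x/2 + sqrt(2)y/2

Substituting into x^2 + y^2:
(sqrt(2)x/2 - sqrt(2)y/2)^2 + (sqrt(2)x/2 + sqrt(2)y/2)^2
= x^2 + y^2

This equals the original expression x^2 + y^2, so it IS invariant.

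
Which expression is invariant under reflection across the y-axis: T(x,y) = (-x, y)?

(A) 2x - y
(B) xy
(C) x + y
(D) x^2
D

The map is reflection across the y-axis: T(x,y) = (-x, y).
Substitute the transformed coordinates into each option and compare with the original:
(A) 2x - y  ->  2(-x) - (y) = -2x - y   [differs from 2x - y: not invariant]
(B) xy  ->  (-x)(y) = -xy   [differs from xy: not invariant]
(C) x + y  ->  (-x) + (y) = -x + y   [differs from x + y: not invariant]
(D) x^2  ->  (-x)^2 = x^2   [equals x^2: invariant]

Only option (D), x^2, is unchanged by the transformation.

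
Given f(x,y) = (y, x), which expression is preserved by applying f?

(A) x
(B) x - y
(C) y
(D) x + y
D

For f(x,y) = (y, x):
After applying f: x' = y, y' = x. So x' + y' = y + x = x + y.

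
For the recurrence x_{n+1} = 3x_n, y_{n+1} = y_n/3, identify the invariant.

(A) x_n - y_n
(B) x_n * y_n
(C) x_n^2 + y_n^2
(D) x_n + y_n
B

For the recurrence x_{n+1} = 3x_n, y_{n+1} = y_n/3:

x_{n+1} * y_{n+1} = (3x_n) * (y_n/3) = x_n * y_n
The product is conserved.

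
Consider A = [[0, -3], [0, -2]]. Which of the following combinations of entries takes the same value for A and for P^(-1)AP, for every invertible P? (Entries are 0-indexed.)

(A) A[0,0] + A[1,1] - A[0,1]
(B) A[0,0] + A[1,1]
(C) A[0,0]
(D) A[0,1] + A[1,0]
B

A[0,0] + A[1,1] is the trace of A. By the cyclic property of the trace, tr(P^(-1)AP) = tr(APP^(-1)) = tr(A), so it is the same for every matrix similar to A.

The other combinations are not similarity invariants. For example, take P = [[2, 1], [1, 1]] (det P = 1), so P^(-1) = [[1, -1], [-1, 2]] and
B = P^(-1)AP = [[-1, -1], [-1, -1]].
Evaluating each option on A and on B:
(A) A[0,0] + A[1,1] - A[0,1]: 1 for A, -1 for B -> changes
(B) A[0,0] + A[1,1]: -2 for A, -2 for B -> unchanged
(C) A[0,0]: 0 for A, -1 for B -> changes
(D) A[0,1] + A[1,0]: -3 for A, -2 for B -> changes

Only (B) A[0,0] + A[1,1] = -2 survives (and it does so for every P, not just this one), so it is the invariant.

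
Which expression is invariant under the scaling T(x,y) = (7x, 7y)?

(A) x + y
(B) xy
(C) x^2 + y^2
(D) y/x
D

Under the uniform scaling T(x,y) = (7x, 7y):
Substitute the transformed coordinates into each option and compare with the original:
(A) x + y  ->  (7x) + (7y) = 7x + 7y   [differs from x + y: not invariant]
(B) xy  ->  (7x)(7y) = 49xy   [differs from xy: not invariant]
(C) x^2 + y^2  ->  (7x)^2 + (7y)^2 = 49x^2 + 49y^2   [differs from x^2 + y^2: not invariant]
(D) y/x  ->  (7y)/(7x) = y/x   [equals y/x: invariant]

Only option (D), y/x, is unchanged by the transformation.
The common factor 7 cancels in a ratio of coordinates, while sums, products and sums of squares pick up factors of 7 or 49.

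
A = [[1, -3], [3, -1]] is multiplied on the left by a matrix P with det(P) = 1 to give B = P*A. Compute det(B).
8

By the multiplicative property of determinants, det(B) = det(P*A) = det(P) * det(A) = det(A),
so the determinant is invariant under multiplication by any determinant-1 matrix; we just need det(A).

det(A) = (1)(-1) - (-3)(3) = -1 - (-9) = 8

Therefore det(B) = 1 * 8 = 8.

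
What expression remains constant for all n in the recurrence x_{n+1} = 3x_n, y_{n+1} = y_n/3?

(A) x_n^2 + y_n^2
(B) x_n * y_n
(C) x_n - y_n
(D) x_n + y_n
B

For the recurrence x_{n+1} = 3x_n, y_{n+1} = y_n/3:

x_{n+1} * y_{n+1} = (3x_n) * (y_n/3) = x_n * y_n
The product is conserved.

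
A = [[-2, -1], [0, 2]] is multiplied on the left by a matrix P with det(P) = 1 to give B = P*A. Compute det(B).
-4

By the multiplicative property of determinants, det(B) = det(P*A) = det(P) * det(A) = det(A),
so the determinant is invariant under multiplication by any determinant-1 matrix; we just need det(A).

det(A) = (-2)(2) - (-1)(0) = -4 - 0 = -4

Therefore det(B) = 1 * (-4) = -4.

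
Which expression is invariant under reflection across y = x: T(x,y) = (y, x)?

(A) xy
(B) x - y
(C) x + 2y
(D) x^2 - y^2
A

The map is reflection across y = x: T(x,y) = (y, x).
Substitute the transformed coordinates into each option and compare with the original:
(A) xy  ->  (y)(x) = xy   [equals xy: invariant]
(B) x - y  ->  (y) - (x) = -x + y   [differs from x - y: not invariant]
(C) x + 2y  ->  (y) + 2(x) = 2x + y   [differs from x + 2y: not invariant]
(D) x^2 - y^2  ->  (y)^2 - (x)^2 = -x^2 + y^2   [differs from x^2 - y^2: not invariant]

Only option (A), xy, is unchanged by the transformation.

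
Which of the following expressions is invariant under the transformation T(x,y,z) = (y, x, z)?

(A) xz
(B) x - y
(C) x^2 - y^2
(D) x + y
D

Apply T(x,y,z) = (y, x, z) to each option, i.e. replace (x, y, z) by the transformed coordinates.
Substitute the transformed coordinates into each option and compare with the original:
(A) xz  ->  (y)(z) = yz   [differs from xz: not invariant]
(B) x - y  ->  (y) - (x) = -x + y   [differs from x - y: not invariant]
(C) x^2 - y^2  ->  (y)^2 - (x)^2 = -x^2 + y^2   [differs from x^2 - y^2: not invariant]
(D) x + y  ->  (y) + (x) = x + y   [equals x + y: invariant]

Only option (D), x + y, is unchanged by the transformation.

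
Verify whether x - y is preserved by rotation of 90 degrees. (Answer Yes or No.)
No

Applying rotation by 90 degrees: x' = x*cos(90 degrees) - y*sin(90 degrees) = -y, y' = x*sin(90 degrees) + y*cos(90 degrees) = x

Substituting into x - y:
(-y) - (x)
= -x - y

This differs from the original expression x - y, so it is NOT invariant.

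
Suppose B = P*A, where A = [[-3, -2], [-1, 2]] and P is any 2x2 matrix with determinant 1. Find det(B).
-8

By the multiplicative property of determinants, det(B) = det(P*A) = det(P) * det(A) = det(A),
so the determinant is invariant under multiplication by any determinant-1 matrix; we just need det(A).

det(A) = (-3)(2) - (-2)(-1) = -6 - 2 = -8

Therefore det(B) = 1 * (-8) = -8.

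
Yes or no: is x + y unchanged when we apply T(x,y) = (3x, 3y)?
No

Substitute T(x,y) = (3x, 3y) into the expression and compare with the original.

Original: x + y
After applying T: (3x) + (3y) = 3x + 3y

This differs from the original x + y (difference: 2x + 2y), so the expression is NOT invariant.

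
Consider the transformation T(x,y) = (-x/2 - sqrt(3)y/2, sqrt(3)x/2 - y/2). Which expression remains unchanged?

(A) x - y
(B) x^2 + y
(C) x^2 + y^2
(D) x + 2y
C

An expression E(x,y) is invariant under T if E(T(x,y)) = E(x,y). Here T(x,y) = (-x/2 - sqrt(3)y/2, sqrt(3)x/2 - y/2).
Substitute the transformed coordinates into each option and compare with the original:
(A) x - y  ->  (-x/2 - sqrt(3)y/2) - (sqrt(3)x/2 - y/2) = -sqrt(3)x/2 - x/2 - sqrt(3)y/2 + y/2   [differs from x - y: not invariant]
(B) x^2 + y  ->  (-x/2 - sqrt(3)y/2)^2 + (sqrt(3)x/2 - y/2) = x^2/4 + sqrt(3)xy/2 + sqrt(3)x/2 + 3y^2/4 - y/2   [differs from x^2 + y: not invariant]
(C) x^2 + y^2  ->  (-x/2 - sqrt(3)y/2)^2 + (sqrt(3)x/2 - y/2)^2 = x^2 + y^2   [equals x^2 + y^2: invariant]
(D) x + 2y  ->  (-x/2 - sqrt(3)y/2) + 2(sqrt(3)x/2 - y/2) = -x/2 + sqrt(3)x - y - sqrt(3)y/2   [differs from x + 2y: not invariant]

Only option (C), x^2 + y^2, is unchanged by the transformation.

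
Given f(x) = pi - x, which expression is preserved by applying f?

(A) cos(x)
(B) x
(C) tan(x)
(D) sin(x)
D

For f(x) = pi - x:
sin(pi - x) = sin(x), so sine is invariant under this transformation.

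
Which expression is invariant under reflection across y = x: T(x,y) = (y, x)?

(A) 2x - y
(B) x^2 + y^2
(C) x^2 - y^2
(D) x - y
B

The map is reflection across y = x: T(x,y) = (y, x).
Substitute the transformed coordinates into each option and compare with the original:
(A) 2x - y  ->  2(y) - (x) = -x + 2y   [differs from 2x - y: not invariant]
(B) x^2 + y^2  ->  (y)^2 + (x)^2 = x^2 + y^2   [equals x^2 + y^2: invariant]
(C) x^2 - y^2  ->  (y)^2 - (x)^2 = -x^2 + y^2   [differs from x^2 - y^2: not invariant]
(D) x - y  ->  (y) - (x) = -x + y   [differs from x - y: not invariant]

Only option (B), x^2 + y^2, is unchanged by the transformation.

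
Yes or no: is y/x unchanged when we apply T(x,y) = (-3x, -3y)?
Yes

Substitute T(x,y) = (-3x, -3y) into the expression and compare with the original.

Original: y/x
After applying T: (-3y)/(-3x) = y/x

This is identical to the original y/x, so the expression is invariant.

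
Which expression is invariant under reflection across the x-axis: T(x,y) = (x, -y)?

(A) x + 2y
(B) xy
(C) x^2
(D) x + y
C

The map is reflection across the x-axis: T(x,y) = (x, -y).
Substitute the transformed coordinates into each option and compare with the original:
(A) x + 2y  ->  (x) + 2(-y) = x - 2y   [differs from x + 2y: not invariant]
(B) xy  ->  (x)(-y) = -xy   [differs from xy: not invariant]
(C) x^2  ->  (x)^2 = x^2   [equals x^2: invariant]
(D) x + y  ->  (x) + (-y) = x - y   [differs from x + y: not invariant]

Only option (C), x^2, is unchanged by the transformation.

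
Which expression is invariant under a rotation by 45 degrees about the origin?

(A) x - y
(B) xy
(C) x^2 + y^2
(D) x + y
C

A rotation by 45 degrees sends (x, y) to (sqrt(2)x/2 - sqrt(2)y/2, sqrt(2)x/2 + sqrt(2)y/2).
Substitute the transformed coordinates into each option and compare with the original:
(A) x - y  ->  (sqrt(2)x/2 - sqrt(2)y/2) - (sqrt(2)x/2 + sqrt(2)y/2) = -sqrt(2)y   [differs from x - y: not invariant]
(B) xy  ->  (sqrt(2)x/2 - sqrt(2)y/2)(sqrt(2)x/2 + sqrt(2)y/2) = x^2/2 - y^2/2   [differs from xy: not invariant]
(C) x^2 + y^2  ->  (sqrt(2)x/2 - sqrt(2)y/2)^2 + (sqrt(2)x/2 + sqrt(2)y/2)^2 = x^2 + y^2   [equals x^2 + y^2: invariant]
(D) x + y  ->  (sqrt(2)x/2 - sqrt(2)y/2) + (sqrt(2)x/2 + sqrt(2)y/2) = sqrt(2)x   [differs from x + y: not invariant]

Only option (C), x^2 + y^2, is unchanged by the transformation.
Geometrically, x^2 + y^2 is the squared distance from the origin, which every rotation about the origin preserves.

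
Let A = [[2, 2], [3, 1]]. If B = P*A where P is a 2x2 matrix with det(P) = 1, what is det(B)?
-4

By the multiplicative property of determinants, det(B) = det(P*A) = det(P) * det(A) = det(A),
so the determinant is invariant under multiplication by any determinant-1 matrix; we just need det(A).

det(A) = (2)(1) - (2)(3) = 2 - 6 = -4

Therefore det(B) = 1 * (-4) = -4.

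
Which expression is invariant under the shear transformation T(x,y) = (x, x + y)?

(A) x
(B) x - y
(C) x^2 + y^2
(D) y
A

Under the shear T(x,y) = (x, x + y):
Substitute the transformed coordinates into each option and compare with the original:
(A) x  ->  (x) = x   [equals x: invariant]
(B) x - y  ->  (x) - (x + y) = -y   [differs from x - y: not invariant]
(C) x^2 + y^2  ->  (x)^2 + (x + y)^2 = 2x^2 + 2xy + y^2   [differs from x^2 + y^2: not invariant]
(D) y  ->  (x + y) = x + y   [differs from y: not invariant]

Only option (A), x, is unchanged by the transformation.
A vertical shear moves points parallel to the y-axis, so the x-coordinate (and any function of x alone) is unchanged.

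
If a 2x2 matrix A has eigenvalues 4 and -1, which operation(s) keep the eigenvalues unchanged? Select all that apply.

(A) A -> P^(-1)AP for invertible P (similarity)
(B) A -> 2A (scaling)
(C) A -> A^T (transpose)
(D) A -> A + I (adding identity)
A and C

Eigenvalues are preserved by:
1. Similarity transformations: A -> P^(-1)AP (same characteristic polynomial)
2. Transpose: A^T has the same eigenvalues as A

Eigenvalues are NOT preserved by:
- Adding identity: eigenvalues become 4+1, -1+1
- Scaling: eigenvalues become 8, -2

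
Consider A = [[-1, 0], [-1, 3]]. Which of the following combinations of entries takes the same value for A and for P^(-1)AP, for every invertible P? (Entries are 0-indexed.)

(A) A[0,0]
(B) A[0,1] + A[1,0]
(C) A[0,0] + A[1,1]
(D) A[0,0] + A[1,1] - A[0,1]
C

A[0,0] + A[1,1] is the trace of A. By the cyclic property of the trace, tr(P^(-1)AP) = tr(APP^(-1)) = tr(A), so it is the same for every matrix similar to A.

The other combinations are not similarity invariants. For example, take P = [[2, 1], [1, 1]] (det P = 1), so P^(-1) = [[1, -1], [-1, 2]] and
B = P^(-1)AP = [[-3, -3], [4, 5]].
Evaluating each option on A and on B:
(A) A[0,0]: -1 for A, -3 for B -> changes
(B) A[0,1] + A[1,0]: -1 for A, 1 for B -> changes
(C) A[0,0] + A[1,1]: 2 for A, 2 for B -> unchanged
(D) A[0,0] + A[1,1] - A[0,1]: 2 for A, 5 for B -> changes

Only (C) A[0,0] + A[1,1] = 2 survives (and it does so for every P, not just this one), so it is the invariant.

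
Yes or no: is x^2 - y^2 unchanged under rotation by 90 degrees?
No

Applying rotation by 90 degrees: x' = x*cos(90 degrees) - y*sin(90 degrees) = -y, y' = x*sin(90 degrees) + y*cos(90 degrees) = x

Substituting into x^2 - y^2:
(-y)^2 - (x)^2
= -x^2 + y^2

This differs from the original expression x^2 - y^2, so it is NOT invariant.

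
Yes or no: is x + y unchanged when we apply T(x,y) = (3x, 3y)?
No

Substitute T(x,y) = (3x, 3y) into the expression and compare with the original.

Original: x + y
After applying T: (3x) + (3y) = 3x + 3y

This differs from the original x + y (difference: 2x + 2y), so the expression is NOT invariant.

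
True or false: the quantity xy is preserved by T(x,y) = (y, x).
True

Substitute T(x,y) = (y, x) into the expression and compare with the original.

Original: xy
After applying T: (y)(x) = xy

This is identical to the original xy, so the expression is invariant.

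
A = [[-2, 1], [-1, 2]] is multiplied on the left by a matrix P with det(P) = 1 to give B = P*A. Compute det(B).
-3

By the multiplicative property of determinants, det(B) = det(P*A) = det(P) * det(A) = det(A),
so the determinant is invariant under multiplication by any determinant-1 matrix; we just need det(A).

det(A) = (-2)(2) - (1)(-1) = -4 - (-1) = -3

Therefore det(B) = 1 * (-3) = -3.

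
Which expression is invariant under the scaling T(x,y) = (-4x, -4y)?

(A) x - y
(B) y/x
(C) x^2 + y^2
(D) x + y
B

Under the uniform scaling T(x,y) = (-4x, -4y):
Substitute the transformed coordinates into each option and compare with the original:
(A) x - y  ->  (-4x) - (-4y) = -4x + 4y   [differs from x - y: not invariant]
(B) y/x  ->  (-4y)/(-4x) = y/x   [equals y/x: invariant]
(C) x^2 + y^2  ->  (-4x)^2 + (-4y)^2 = 16x^2 + 16y^2   [differs from x^2 + y^2: not invariant]
(D) x + y  ->  (-4x) + (-4y) = -4x - 4y   [differs from x + y: not invariant]

Only option (B), y/x, is unchanged by the transformation.
The common factor -4 cancels in a ratio of coordinates, while sums, products and sums of squares pick up factors of -4 or 16.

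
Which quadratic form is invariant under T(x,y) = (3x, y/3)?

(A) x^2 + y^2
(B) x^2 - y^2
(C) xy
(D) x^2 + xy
C

T multiplies x by 3 and divides y by 3.
Substitute the transformed coordinates into each option and compare with the original:
(A) x^2 + y^2  ->  (3x)^2 + (y/3)^2 = 9x^2 + y^2/9   [differs from x^2 + y^2: not invariant]
(B) x^2 - y^2  ->  (3x)^2 - (y/3)^2 = 9x^2 - y^2/9   [differs from x^2 - y^2: not invariant]
(C) xy  ->  (3x)(y/3) = xy   [equals xy: invariant]
(D) x^2 + xy  ->  (3x)^2 + (3x)(y/3) = 9x^2 + xy   [differs from x^2 + xy: not invariant]

Only option (C), xy, is unchanged by the transformation.
The factors 3 and 1/3 cancel only in the pure product xy.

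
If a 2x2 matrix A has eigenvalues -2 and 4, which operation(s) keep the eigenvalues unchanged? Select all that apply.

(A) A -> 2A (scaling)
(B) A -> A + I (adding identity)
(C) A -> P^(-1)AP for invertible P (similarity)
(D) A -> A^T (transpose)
C and D

Eigenvalues are preserved by:
1. Similarity transformations: A -> P^(-1)AP (same characteristic polynomial)
2. Transpose: A^T has the same eigenvalues as A

Eigenvalues are NOT preserved by:
- Adding identity: eigenvalues become -2+1, 4+1
- Scaling: eigenvalues become -4, 8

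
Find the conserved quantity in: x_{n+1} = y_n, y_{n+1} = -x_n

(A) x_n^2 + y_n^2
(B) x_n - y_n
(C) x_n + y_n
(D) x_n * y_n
A

For the recurrence x_{n+1} = y_n, y_{n+1} = -x_n:

x_{n+1}^2 + y_{n+1}^2 = y_n^2 + (-x_n)^2 = x_n^2 + y_n^2
The sum of squares is conserved (like energy in a harmonic oscillator).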